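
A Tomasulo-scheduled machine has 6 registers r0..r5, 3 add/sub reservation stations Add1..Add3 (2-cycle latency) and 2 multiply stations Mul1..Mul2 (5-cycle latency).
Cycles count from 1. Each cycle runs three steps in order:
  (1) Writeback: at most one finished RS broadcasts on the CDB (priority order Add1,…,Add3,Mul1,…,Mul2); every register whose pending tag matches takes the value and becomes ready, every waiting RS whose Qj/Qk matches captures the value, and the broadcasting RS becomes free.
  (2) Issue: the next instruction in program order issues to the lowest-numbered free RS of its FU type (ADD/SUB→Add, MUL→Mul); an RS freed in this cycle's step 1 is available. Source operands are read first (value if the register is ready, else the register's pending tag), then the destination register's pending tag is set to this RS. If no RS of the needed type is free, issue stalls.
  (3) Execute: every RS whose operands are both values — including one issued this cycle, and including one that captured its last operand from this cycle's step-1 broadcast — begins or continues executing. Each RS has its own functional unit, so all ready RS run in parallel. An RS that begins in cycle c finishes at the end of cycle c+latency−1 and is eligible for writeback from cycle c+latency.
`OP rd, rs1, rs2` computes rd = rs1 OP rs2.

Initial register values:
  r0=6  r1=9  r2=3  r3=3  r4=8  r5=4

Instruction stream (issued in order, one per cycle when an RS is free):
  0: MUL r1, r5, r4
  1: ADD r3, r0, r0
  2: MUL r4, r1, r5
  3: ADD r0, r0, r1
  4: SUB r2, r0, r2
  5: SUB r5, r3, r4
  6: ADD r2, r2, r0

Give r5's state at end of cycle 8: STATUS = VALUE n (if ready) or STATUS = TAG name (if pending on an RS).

  c1: issue MUL r1<-Mul1  regs: r0:6,r1:Mul1,r2:3,r3:3,r4:8,r5:4
  c2: issue ADD r3<-Add1  regs: r0:6,r1:Mul1,r2:3,r3:Add1,r4:8,r5:4
  c3: issue MUL r4<-Mul2  regs: r0:6,r1:Mul1,r2:3,r3:Add1,r4:Mul2,r5:4
  c4: CDB Add1=12; issue ADD r0<-Add1  regs: r0:Add1,r1:Mul1,r2:3,r3:12,r4:Mul2,r5:4
  c5: issue SUB r2<-Add2  regs: r0:Add1,r1:Mul1,r2:Add2,r3:12,r4:Mul2,r5:4
  c6: CDB Mul1=32; issue SUB r5<-Add3  regs: r0:Add1,r1:32,r2:Add2,r3:12,r4:Mul2,r5:Add3
  c7: stall  regs: r0:Add1,r1:32,r2:Add2,r3:12,r4:Mul2,r5:Add3
  c8: CDB Add1=38; issue ADD r2<-Add1  regs: r0:38,r1:32,r2:Add1,r3:12,r4:Mul2,r5:Add3

STATUS = TAG Add3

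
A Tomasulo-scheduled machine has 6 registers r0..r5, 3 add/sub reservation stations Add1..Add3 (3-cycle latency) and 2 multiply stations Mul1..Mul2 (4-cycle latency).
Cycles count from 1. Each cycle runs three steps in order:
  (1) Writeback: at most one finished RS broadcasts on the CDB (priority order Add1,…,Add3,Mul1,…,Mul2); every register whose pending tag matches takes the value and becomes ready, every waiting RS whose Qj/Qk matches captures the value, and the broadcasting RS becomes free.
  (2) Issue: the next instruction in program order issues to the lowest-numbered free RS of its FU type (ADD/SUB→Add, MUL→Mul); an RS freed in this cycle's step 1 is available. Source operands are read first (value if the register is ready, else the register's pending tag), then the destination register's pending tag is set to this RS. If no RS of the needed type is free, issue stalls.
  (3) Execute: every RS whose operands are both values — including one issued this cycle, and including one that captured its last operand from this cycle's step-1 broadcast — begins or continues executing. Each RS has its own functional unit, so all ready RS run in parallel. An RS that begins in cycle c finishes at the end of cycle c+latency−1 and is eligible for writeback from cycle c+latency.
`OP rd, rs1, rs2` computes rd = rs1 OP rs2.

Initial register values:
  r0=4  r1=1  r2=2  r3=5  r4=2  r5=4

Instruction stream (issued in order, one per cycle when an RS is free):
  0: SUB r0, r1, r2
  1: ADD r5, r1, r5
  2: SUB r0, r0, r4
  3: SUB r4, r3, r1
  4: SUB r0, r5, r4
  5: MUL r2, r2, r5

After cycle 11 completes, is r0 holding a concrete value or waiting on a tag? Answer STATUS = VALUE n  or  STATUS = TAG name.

STATUS = VALUE 1

cycle 1: issue SUB r0<-Add1 // r0:Add1,r1:1,r2:2,r3:5,r4:2,r5:4
cycle 2: issue ADD r5<-Add2 // r0:Add1,r1:1,r2:2,r3:5,r4:2,r5:Add2
cycle 3: issue SUB r0<-Add3 // r0:Add3,r1:1,r2:2,r3:5,r4:2,r5:Add2
cycle 4: CDB Add1=-1; issue SUB r4<-Add1 // r0:Add3,r1:1,r2:2,r3:5,r4:Add1,r5:Add2
cycle 5: CDB Add2=5; issue SUB r0<-Add2 // r0:Add2,r1:1,r2:2,r3:5,r4:Add1,r5:5
cycle 6: issue MUL r2<-Mul1 // r0:Add2,r1:1,r2:Mul1,r3:5,r4:Add1,r5:5
cycle 7: CDB Add1=4 // r0:Add2,r1:1,r2:Mul1,r3:5,r4:4,r5:5
cycle 8: CDB Add3=-3 // r0:Add2,r1:1,r2:Mul1,r3:5,r4:4,r5:5
cycle 9: - // r0:Add2,r1:1,r2:Mul1,r3:5,r4:4,r5:5
cycle 10: CDB Add2=1 // r0:1,r1:1,r2:Mul1,r3:5,r4:4,r5:5
cycle 11: CDB Mul1=10 // r0:1,r1:1,r2:10,r3:5,r4:4,r5:5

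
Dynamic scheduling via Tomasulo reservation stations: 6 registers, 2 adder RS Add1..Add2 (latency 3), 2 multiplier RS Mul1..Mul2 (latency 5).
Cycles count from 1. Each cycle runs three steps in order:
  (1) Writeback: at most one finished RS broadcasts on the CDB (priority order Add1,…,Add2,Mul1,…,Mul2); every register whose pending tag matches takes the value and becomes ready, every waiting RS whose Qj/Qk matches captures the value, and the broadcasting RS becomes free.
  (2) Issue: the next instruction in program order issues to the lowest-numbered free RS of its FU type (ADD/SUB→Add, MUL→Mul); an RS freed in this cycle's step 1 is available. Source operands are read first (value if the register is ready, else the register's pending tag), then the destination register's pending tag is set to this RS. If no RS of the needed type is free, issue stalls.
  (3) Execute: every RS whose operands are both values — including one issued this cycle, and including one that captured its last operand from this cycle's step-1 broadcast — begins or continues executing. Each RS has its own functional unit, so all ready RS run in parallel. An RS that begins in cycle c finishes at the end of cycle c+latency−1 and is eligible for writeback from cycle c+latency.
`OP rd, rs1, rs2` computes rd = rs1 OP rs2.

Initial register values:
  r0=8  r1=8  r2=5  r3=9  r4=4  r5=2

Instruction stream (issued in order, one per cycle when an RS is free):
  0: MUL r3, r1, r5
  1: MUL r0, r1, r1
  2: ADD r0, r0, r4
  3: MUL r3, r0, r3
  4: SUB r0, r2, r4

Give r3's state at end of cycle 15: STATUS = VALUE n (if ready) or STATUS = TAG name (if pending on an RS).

STATUS = VALUE 1088

  c1: issue MUL r3<-Mul1  regs: r0:8,r1:8,r2:5,r3:Mul1,r4:4,r5:2
  c2: issue MUL r0<-Mul2  regs: r0:Mul2,r1:8,r2:5,r3:Mul1,r4:4,r5:2
  c3: issue ADD r0<-Add1  regs: r0:Add1,r1:8,r2:5,r3:Mul1,r4:4,r5:2
  c4: stall  regs: r0:Add1,r1:8,r2:5,r3:Mul1,r4:4,r5:2
  c5: stall  regs: r0:Add1,r1:8,r2:5,r3:Mul1,r4:4,r5:2
  c6: CDB Mul1=16; issue MUL r3<-Mul1  regs: r0:Add1,r1:8,r2:5,r3:Mul1,r4:4,r5:2
  c7: CDB Mul2=64; issue SUB r0<-Add2  regs: r0:Add2,r1:8,r2:5,r3:Mul1,r4:4,r5:2
  c8: -  regs: r0:Add2,r1:8,r2:5,r3:Mul1,r4:4,r5:2
  c9: -  regs: r0:Add2,r1:8,r2:5,r3:Mul1,r4:4,r5:2
  c10: CDB Add1=68  regs: r0:Add2,r1:8,r2:5,r3:Mul1,r4:4,r5:2
  c11: CDB Add2=1  regs: r0:1,r1:8,r2:5,r3:Mul1,r4:4,r5:2
  c12: -  regs: r0:1,r1:8,r2:5,r3:Mul1,r4:4,r5:2
  c13: -  regs: r0:1,r1:8,r2:5,r3:Mul1,r4:4,r5:2
  c14: -  regs: r0:1,r1:8,r2:5,r3:Mul1,r4:4,r5:2
  c15: CDB Mul1=1088  regs: r0:1,r1:8,r2:5,r3:1088,r4:4,r5:2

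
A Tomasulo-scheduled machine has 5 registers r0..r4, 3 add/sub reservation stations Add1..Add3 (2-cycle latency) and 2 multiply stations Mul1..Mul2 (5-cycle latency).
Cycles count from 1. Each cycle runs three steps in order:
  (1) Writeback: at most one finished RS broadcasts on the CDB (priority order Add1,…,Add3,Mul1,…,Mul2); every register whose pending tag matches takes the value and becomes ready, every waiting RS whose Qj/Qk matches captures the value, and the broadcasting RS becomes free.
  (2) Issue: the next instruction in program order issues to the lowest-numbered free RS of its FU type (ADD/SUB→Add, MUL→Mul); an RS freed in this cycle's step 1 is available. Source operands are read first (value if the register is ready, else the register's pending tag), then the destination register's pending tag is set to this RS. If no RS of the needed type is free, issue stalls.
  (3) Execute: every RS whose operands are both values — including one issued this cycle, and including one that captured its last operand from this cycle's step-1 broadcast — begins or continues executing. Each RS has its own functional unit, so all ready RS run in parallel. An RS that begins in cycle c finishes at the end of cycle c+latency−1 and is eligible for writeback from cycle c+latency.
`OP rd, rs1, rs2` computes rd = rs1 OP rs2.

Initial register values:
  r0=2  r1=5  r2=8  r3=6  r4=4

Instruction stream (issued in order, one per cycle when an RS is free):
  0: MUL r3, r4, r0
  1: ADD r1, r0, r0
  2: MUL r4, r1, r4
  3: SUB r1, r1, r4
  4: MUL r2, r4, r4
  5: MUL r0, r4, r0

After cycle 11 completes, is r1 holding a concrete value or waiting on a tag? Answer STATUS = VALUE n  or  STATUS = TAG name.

STATUS = VALUE -12

c1: issue MUL r3<-Mul1 | r0:2,r1:5,r2:8,r3:Mul1,r4:4
c2: issue ADD r1<-Add1 | r0:2,r1:Add1,r2:8,r3:Mul1,r4:4
c3: issue MUL r4<-Mul2 | r0:2,r1:Add1,r2:8,r3:Mul1,r4:Mul2
c4: CDB Add1=4; issue SUB r1<-Add1 | r0:2,r1:Add1,r2:8,r3:Mul1,r4:Mul2
c5: stall | r0:2,r1:Add1,r2:8,r3:Mul1,r4:Mul2
c6: CDB Mul1=8; issue MUL r2<-Mul1 | r0:2,r1:Add1,r2:Mul1,r3:8,r4:Mul2
c7: stall | r0:2,r1:Add1,r2:Mul1,r3:8,r4:Mul2
c8: stall | r0:2,r1:Add1,r2:Mul1,r3:8,r4:Mul2
c9: CDB Mul2=16; issue MUL r0<-Mul2 | r0:Mul2,r1:Add1,r2:Mul1,r3:8,r4:16
c10: - | r0:Mul2,r1:Add1,r2:Mul1,r3:8,r4:16
c11: CDB Add1=-12 | r0:Mul2,r1:-12,r2:Mul1,r3:8,r4:16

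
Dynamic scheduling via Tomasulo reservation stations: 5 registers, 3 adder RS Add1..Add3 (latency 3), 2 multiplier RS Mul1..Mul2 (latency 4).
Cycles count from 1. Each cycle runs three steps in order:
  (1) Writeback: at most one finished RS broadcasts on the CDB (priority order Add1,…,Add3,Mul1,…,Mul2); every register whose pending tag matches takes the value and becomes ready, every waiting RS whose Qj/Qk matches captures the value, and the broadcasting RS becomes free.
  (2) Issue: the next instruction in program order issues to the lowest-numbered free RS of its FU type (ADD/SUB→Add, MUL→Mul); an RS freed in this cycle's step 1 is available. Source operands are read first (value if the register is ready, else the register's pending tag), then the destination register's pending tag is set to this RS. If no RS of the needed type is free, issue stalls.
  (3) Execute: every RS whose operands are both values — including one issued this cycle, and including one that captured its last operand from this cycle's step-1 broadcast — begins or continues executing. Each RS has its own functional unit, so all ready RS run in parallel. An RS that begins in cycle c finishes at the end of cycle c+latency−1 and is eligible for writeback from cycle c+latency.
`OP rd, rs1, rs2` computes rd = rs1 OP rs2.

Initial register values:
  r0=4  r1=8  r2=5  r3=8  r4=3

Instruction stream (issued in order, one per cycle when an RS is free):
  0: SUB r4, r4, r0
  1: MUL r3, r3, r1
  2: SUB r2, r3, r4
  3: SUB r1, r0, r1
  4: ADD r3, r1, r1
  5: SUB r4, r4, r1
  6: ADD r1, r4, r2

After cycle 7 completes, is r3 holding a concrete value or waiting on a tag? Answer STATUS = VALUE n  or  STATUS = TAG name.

cycle 1: issue SUB r4<-Add1 // r0:4,r1:8,r2:5,r3:8,r4:Add1
cycle 2: issue MUL r3<-Mul1 // r0:4,r1:8,r2:5,r3:Mul1,r4:Add1
cycle 3: issue SUB r2<-Add2 // r0:4,r1:8,r2:Add2,r3:Mul1,r4:Add1
cycle 4: CDB Add1=-1; issue SUB r1<-Add1 // r0:4,r1:Add1,r2:Add2,r3:Mul1,r4:-1
cycle 5: issue ADD r3<-Add3 // r0:4,r1:Add1,r2:Add2,r3:Add3,r4:-1
cycle 6: CDB Mul1=64; stall // r0:4,r1:Add1,r2:Add2,r3:Add3,r4:-1
cycle 7: CDB Add1=-4; issue SUB r4<-Add1 // r0:4,r1:-4,r2:Add2,r3:Add3,r4:Add1

STATUS = TAG Add3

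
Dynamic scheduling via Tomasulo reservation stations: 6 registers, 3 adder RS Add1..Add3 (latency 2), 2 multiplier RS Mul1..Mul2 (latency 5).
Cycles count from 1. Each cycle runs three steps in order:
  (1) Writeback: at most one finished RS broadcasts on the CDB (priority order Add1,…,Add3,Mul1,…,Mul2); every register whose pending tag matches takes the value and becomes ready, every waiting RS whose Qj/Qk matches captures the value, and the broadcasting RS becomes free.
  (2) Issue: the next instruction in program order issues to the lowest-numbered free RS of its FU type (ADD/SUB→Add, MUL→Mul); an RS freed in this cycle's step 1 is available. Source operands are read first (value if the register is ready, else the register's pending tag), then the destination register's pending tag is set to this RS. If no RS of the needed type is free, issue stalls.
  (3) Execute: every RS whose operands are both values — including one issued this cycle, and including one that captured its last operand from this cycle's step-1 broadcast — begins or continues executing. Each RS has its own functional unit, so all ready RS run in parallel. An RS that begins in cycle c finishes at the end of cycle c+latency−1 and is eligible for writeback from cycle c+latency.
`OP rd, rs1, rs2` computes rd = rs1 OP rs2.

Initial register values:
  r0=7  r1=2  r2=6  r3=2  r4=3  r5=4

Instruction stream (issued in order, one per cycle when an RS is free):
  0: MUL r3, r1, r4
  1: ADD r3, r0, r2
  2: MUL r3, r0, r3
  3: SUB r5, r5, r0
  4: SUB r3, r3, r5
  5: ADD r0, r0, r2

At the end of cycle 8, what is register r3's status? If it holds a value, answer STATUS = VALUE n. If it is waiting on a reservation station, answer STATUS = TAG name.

cycle 1: issue MUL r3<-Mul1 // r0:7,r1:2,r2:6,r3:Mul1,r4:3,r5:4
cycle 2: issue ADD r3<-Add1 // r0:7,r1:2,r2:6,r3:Add1,r4:3,r5:4
cycle 3: issue MUL r3<-Mul2 // r0:7,r1:2,r2:6,r3:Mul2,r4:3,r5:4
cycle 4: CDB Add1=13; issue SUB r5<-Add1 // r0:7,r1:2,r2:6,r3:Mul2,r4:3,r5:Add1
cycle 5: issue SUB r3<-Add2 // r0:7,r1:2,r2:6,r3:Add2,r4:3,r5:Add1
cycle 6: CDB Add1=-3; issue ADD r0<-Add1 // r0:Add1,r1:2,r2:6,r3:Add2,r4:3,r5:-3
cycle 7: CDB Mul1=6 // r0:Add1,r1:2,r2:6,r3:Add2,r4:3,r5:-3
cycle 8: CDB Add1=13 // r0:13,r1:2,r2:6,r3:Add2,r4:3,r5:-3

STATUS = TAG Add2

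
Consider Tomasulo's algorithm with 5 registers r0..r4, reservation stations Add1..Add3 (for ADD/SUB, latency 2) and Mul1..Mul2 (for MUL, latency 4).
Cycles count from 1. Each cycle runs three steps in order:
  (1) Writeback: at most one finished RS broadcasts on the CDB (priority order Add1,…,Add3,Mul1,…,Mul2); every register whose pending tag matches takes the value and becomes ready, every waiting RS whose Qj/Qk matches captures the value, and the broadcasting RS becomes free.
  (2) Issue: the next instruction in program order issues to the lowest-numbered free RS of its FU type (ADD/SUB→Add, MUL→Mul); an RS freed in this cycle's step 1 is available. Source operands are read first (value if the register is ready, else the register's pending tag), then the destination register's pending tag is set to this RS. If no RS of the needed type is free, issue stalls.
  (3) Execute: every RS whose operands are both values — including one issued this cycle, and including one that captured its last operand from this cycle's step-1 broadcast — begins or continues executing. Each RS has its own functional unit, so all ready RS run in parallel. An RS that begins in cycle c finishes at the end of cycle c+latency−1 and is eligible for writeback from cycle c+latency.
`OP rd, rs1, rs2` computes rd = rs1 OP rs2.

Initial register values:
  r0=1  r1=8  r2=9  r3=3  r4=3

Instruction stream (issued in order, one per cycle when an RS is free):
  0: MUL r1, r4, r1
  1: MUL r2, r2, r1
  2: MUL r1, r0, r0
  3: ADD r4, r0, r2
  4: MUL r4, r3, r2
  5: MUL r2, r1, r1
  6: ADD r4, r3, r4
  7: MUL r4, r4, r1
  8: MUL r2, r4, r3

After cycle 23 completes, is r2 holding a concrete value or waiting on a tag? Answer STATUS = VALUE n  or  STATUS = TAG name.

STATUS = TAG Mul2

cycle 1: issue MUL r1<-Mul1 // r0:1,r1:Mul1,r2:9,r3:3,r4:3
cycle 2: issue MUL r2<-Mul2 // r0:1,r1:Mul1,r2:Mul2,r3:3,r4:3
cycle 3: stall // r0:1,r1:Mul1,r2:Mul2,r3:3,r4:3
cycle 4: stall // r0:1,r1:Mul1,r2:Mul2,r3:3,r4:3
cycle 5: CDB Mul1=24; issue MUL r1<-Mul1 // r0:1,r1:Mul1,r2:Mul2,r3:3,r4:3
cycle 6: issue ADD r4<-Add1 // r0:1,r1:Mul1,r2:Mul2,r3:3,r4:Add1
cycle 7: stall // r0:1,r1:Mul1,r2:Mul2,r3:3,r4:Add1
cycle 8: stall // r0:1,r1:Mul1,r2:Mul2,r3:3,r4:Add1
cycle 9: CDB Mul1=1; issue MUL r4<-Mul1 // r0:1,r1:1,r2:Mul2,r3:3,r4:Mul1
cycle 10: CDB Mul2=216; issue MUL r2<-Mul2 // r0:1,r1:1,r2:Mul2,r3:3,r4:Mul1
cycle 11: issue ADD r4<-Add2 // r0:1,r1:1,r2:Mul2,r3:3,r4:Add2
cycle 12: CDB Add1=217; stall // r0:1,r1:1,r2:Mul2,r3:3,r4:Add2
cycle 13: stall // r0:1,r1:1,r2:Mul2,r3:3,r4:Add2
cycle 14: CDB Mul1=648; issue MUL r4<-Mul1 // r0:1,r1:1,r2:Mul2,r3:3,r4:Mul1
cycle 15: CDB Mul2=1; issue MUL r2<-Mul2 // r0:1,r1:1,r2:Mul2,r3:3,r4:Mul1
cycle 16: CDB Add2=651 // r0:1,r1:1,r2:Mul2,r3:3,r4:Mul1
cycle 17: - // r0:1,r1:1,r2:Mul2,r3:3,r4:Mul1
cycle 18: - // r0:1,r1:1,r2:Mul2,r3:3,r4:Mul1
cycle 19: - // r0:1,r1:1,r2:Mul2,r3:3,r4:Mul1
cycle 20: CDB Mul1=651 // r0:1,r1:1,r2:Mul2,r3:3,r4:651
cycle 21: - // r0:1,r1:1,r2:Mul2,r3:3,r4:651
cycle 22: - // r0:1,r1:1,r2:Mul2,r3:3,r4:651
cycle 23: - // r0:1,r1:1,r2:Mul2,r3:3,r4:651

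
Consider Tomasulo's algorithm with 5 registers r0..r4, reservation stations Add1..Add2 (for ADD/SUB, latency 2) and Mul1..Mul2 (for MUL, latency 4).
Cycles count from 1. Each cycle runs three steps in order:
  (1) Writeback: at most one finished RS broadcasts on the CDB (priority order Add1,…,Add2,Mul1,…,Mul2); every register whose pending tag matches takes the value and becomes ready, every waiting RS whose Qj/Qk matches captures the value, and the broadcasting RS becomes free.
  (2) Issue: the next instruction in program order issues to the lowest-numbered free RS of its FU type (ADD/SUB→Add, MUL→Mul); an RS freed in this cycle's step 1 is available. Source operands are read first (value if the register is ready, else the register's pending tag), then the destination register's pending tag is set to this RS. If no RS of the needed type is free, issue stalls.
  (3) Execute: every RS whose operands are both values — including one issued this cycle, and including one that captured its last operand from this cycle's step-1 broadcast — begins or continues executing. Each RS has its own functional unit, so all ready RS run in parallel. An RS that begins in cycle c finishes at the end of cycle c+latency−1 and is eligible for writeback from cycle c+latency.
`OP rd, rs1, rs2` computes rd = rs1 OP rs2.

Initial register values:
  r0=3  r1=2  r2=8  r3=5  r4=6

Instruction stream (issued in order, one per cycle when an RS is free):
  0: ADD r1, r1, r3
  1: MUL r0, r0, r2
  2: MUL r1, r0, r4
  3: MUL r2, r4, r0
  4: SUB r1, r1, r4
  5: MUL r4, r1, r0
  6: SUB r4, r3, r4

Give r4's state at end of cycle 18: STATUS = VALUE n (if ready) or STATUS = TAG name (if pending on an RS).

STATUS = TAG Add2

cycle 1: issue ADD r1<-Add1 // r0:3,r1:Add1,r2:8,r3:5,r4:6
cycle 2: issue MUL r0<-Mul1 // r0:Mul1,r1:Add1,r2:8,r3:5,r4:6
cycle 3: CDB Add1=7; issue MUL r1<-Mul2 // r0:Mul1,r1:Mul2,r2:8,r3:5,r4:6
cycle 4: stall // r0:Mul1,r1:Mul2,r2:8,r3:5,r4:6
cycle 5: stall // r0:Mul1,r1:Mul2,r2:8,r3:5,r4:6
cycle 6: CDB Mul1=24; issue MUL r2<-Mul1 // r0:24,r1:Mul2,r2:Mul1,r3:5,r4:6
cycle 7: issue SUB r1<-Add1 // r0:24,r1:Add1,r2:Mul1,r3:5,r4:6
cycle 8: stall // r0:24,r1:Add1,r2:Mul1,r3:5,r4:6
cycle 9: stall // r0:24,r1:Add1,r2:Mul1,r3:5,r4:6
cycle 10: CDB Mul1=144; issue MUL r4<-Mul1 // r0:24,r1:Add1,r2:144,r3:5,r4:Mul1
cycle 11: CDB Mul2=144; issue SUB r4<-Add2 // r0:24,r1:Add1,r2:144,r3:5,r4:Add2
cycle 12: - // r0:24,r1:Add1,r2:144,r3:5,r4:Add2
cycle 13: CDB Add1=138 // r0:24,r1:138,r2:144,r3:5,r4:Add2
cycle 14: - // r0:24,r1:138,r2:144,r3:5,r4:Add2
cycle 15: - // r0:24,r1:138,r2:144,r3:5,r4:Add2
cycle 16: - // r0:24,r1:138,r2:144,r3:5,r4:Add2
cycle 17: CDB Mul1=3312 // r0:24,r1:138,r2:144,r3:5,r4:Add2
cycle 18: - // r0:24,r1:138,r2:144,r3:5,r4:Add2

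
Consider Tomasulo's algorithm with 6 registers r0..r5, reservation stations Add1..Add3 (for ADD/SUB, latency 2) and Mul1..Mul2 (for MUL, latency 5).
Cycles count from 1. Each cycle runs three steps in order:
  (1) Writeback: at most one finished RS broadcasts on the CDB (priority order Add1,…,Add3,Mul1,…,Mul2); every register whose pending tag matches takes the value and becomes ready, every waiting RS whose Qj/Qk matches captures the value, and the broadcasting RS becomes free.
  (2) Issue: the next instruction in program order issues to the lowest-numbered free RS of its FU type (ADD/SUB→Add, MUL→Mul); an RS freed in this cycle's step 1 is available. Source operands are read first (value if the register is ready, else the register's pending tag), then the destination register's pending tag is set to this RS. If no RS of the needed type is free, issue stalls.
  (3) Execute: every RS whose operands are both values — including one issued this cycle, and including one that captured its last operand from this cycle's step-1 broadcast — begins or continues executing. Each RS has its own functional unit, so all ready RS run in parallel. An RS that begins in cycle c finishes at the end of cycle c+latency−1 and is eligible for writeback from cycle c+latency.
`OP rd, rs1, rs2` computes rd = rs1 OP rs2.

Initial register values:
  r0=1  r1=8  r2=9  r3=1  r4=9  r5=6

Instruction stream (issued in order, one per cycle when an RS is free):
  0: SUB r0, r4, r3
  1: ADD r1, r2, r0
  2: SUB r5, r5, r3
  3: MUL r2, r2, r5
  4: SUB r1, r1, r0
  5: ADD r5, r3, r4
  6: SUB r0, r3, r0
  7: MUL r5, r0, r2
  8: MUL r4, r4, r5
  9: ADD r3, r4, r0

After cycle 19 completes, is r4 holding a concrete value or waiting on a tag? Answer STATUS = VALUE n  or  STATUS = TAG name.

cycle 1: issue SUB r0<-Add1 // r0:Add1,r1:8,r2:9,r3:1,r4:9,r5:6
cycle 2: issue ADD r1<-Add2 // r0:Add1,r1:Add2,r2:9,r3:1,r4:9,r5:6
cycle 3: CDB Add1=8; issue SUB r5<-Add1 // r0:8,r1:Add2,r2:9,r3:1,r4:9,r5:Add1
cycle 4: issue MUL r2<-Mul1 // r0:8,r1:Add2,r2:Mul1,r3:1,r4:9,r5:Add1
cycle 5: CDB Add1=5; issue SUB r1<-Add1 // r0:8,r1:Add1,r2:Mul1,r3:1,r4:9,r5:5
cycle 6: CDB Add2=17; issue ADD r5<-Add2 // r0:8,r1:Add1,r2:Mul1,r3:1,r4:9,r5:Add2
cycle 7: issue SUB r0<-Add3 // r0:Add3,r1:Add1,r2:Mul1,r3:1,r4:9,r5:Add2
cycle 8: CDB Add1=9; issue MUL r5<-Mul2 // r0:Add3,r1:9,r2:Mul1,r3:1,r4:9,r5:Mul2
cycle 9: CDB Add2=10; stall // r0:Add3,r1:9,r2:Mul1,r3:1,r4:9,r5:Mul2
cycle 10: CDB Add3=-7; stall // r0:-7,r1:9,r2:Mul1,r3:1,r4:9,r5:Mul2
cycle 11: CDB Mul1=45; issue MUL r4<-Mul1 // r0:-7,r1:9,r2:45,r3:1,r4:Mul1,r5:Mul2
cycle 12: issue ADD r3<-Add1 // r0:-7,r1:9,r2:45,r3:Add1,r4:Mul1,r5:Mul2
cycle 13: - // r0:-7,r1:9,r2:45,r3:Add1,r4:Mul1,r5:Mul2
cycle 14: - // r0:-7,r1:9,r2:45,r3:Add1,r4:Mul1,r5:Mul2
cycle 15: - // r0:-7,r1:9,r2:45,r3:Add1,r4:Mul1,r5:Mul2
cycle 16: CDB Mul2=-315 // r0:-7,r1:9,r2:45,r3:Add1,r4:Mul1,r5:-315
cycle 17: - // r0:-7,r1:9,r2:45,r3:Add1,r4:Mul1,r5:-315
cycle 18: - // r0:-7,r1:9,r2:45,r3:Add1,r4:Mul1,r5:-315
cycle 19: - // r0:-7,r1:9,r2:45,r3:Add1,r4:Mul1,r5:-315

STATUS = TAG Mul1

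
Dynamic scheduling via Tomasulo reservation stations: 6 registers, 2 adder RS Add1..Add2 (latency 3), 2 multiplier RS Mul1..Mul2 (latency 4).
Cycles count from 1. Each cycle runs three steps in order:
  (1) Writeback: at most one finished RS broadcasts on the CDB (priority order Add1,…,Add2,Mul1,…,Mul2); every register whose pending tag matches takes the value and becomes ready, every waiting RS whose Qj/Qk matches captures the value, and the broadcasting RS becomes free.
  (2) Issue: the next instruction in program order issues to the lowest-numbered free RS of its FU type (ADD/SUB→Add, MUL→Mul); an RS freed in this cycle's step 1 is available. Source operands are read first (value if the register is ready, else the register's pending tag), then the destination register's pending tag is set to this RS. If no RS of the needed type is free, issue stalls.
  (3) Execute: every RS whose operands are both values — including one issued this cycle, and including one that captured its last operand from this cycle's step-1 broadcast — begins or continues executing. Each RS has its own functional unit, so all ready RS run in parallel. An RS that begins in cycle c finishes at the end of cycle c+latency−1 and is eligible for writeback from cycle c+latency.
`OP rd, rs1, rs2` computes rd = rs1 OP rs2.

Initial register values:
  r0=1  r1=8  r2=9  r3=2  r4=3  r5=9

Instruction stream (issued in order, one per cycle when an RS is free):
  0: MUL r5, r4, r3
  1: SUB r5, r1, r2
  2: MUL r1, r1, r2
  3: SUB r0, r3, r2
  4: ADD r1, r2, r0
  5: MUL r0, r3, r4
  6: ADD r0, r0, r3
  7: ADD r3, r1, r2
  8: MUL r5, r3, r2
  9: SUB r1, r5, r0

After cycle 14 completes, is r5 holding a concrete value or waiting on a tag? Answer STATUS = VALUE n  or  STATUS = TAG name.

cycle 1: issue MUL r5<-Mul1 // r0:1,r1:8,r2:9,r3:2,r4:3,r5:Mul1
cycle 2: issue SUB r5<-Add1 // r0:1,r1:8,r2:9,r3:2,r4:3,r5:Add1
cycle 3: issue MUL r1<-Mul2 // r0:1,r1:Mul2,r2:9,r3:2,r4:3,r5:Add1
cycle 4: issue SUB r0<-Add2 // r0:Add2,r1:Mul2,r2:9,r3:2,r4:3,r5:Add1
cycle 5: CDB Add1=-1; issue ADD r1<-Add1 // r0:Add2,r1:Add1,r2:9,r3:2,r4:3,r5:-1
cycle 6: CDB Mul1=6; issue MUL r0<-Mul1 // r0:Mul1,r1:Add1,r2:9,r3:2,r4:3,r5:-1
cycle 7: CDB Add2=-7; issue ADD r0<-Add2 // r0:Add2,r1:Add1,r2:9,r3:2,r4:3,r5:-1
cycle 8: CDB Mul2=72; stall // r0:Add2,r1:Add1,r2:9,r3:2,r4:3,r5:-1
cycle 9: stall // r0:Add2,r1:Add1,r2:9,r3:2,r4:3,r5:-1
cycle 10: CDB Add1=2; issue ADD r3<-Add1 // r0:Add2,r1:2,r2:9,r3:Add1,r4:3,r5:-1
cycle 11: CDB Mul1=6; issue MUL r5<-Mul1 // r0:Add2,r1:2,r2:9,r3:Add1,r4:3,r5:Mul1
cycle 12: stall // r0:Add2,r1:2,r2:9,r3:Add1,r4:3,r5:Mul1
cycle 13: CDB Add1=11; issue SUB r1<-Add1 // r0:Add2,r1:Add1,r2:9,r3:11,r4:3,r5:Mul1
cycle 14: CDB Add2=8 // r0:8,r1:Add1,r2:9,r3:11,r4:3,r5:Mul1

STATUS = TAG Mul1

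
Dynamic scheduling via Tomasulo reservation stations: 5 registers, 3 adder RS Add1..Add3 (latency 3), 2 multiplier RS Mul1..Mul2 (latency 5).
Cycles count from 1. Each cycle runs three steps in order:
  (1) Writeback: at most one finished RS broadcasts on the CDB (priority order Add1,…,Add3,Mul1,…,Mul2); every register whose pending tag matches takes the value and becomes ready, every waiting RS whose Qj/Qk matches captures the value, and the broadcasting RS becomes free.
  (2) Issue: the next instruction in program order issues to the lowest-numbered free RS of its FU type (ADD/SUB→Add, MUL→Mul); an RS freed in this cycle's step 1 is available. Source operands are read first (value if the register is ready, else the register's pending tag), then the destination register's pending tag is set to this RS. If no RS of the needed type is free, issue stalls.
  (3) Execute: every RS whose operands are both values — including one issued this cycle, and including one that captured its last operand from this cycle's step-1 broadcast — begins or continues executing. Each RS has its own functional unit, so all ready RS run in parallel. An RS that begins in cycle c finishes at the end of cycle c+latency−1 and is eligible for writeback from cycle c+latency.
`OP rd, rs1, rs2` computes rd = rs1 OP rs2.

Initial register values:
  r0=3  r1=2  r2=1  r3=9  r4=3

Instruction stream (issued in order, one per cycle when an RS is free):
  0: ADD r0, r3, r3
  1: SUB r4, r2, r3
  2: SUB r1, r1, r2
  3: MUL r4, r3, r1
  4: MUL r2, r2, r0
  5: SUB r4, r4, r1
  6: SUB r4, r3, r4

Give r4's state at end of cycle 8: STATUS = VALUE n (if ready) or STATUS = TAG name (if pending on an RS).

STATUS = TAG Add2

  c1: issue ADD r0<-Add1  regs: r0:Add1,r1:2,r2:1,r3:9,r4:3
  c2: issue SUB r4<-Add2  regs: r0:Add1,r1:2,r2:1,r3:9,r4:Add2
  c3: issue SUB r1<-Add3  regs: r0:Add1,r1:Add3,r2:1,r3:9,r4:Add2
  c4: CDB Add1=18; issue MUL r4<-Mul1  regs: r0:18,r1:Add3,r2:1,r3:9,r4:Mul1
  c5: CDB Add2=-8; issue MUL r2<-Mul2  regs: r0:18,r1:Add3,r2:Mul2,r3:9,r4:Mul1
  c6: CDB Add3=1; issue SUB r4<-Add1  regs: r0:18,r1:1,r2:Mul2,r3:9,r4:Add1
  c7: issue SUB r4<-Add2  regs: r0:18,r1:1,r2:Mul2,r3:9,r4:Add2
  c8: -  regs: r0:18,r1:1,r2:Mul2,r3:9,r4:Add2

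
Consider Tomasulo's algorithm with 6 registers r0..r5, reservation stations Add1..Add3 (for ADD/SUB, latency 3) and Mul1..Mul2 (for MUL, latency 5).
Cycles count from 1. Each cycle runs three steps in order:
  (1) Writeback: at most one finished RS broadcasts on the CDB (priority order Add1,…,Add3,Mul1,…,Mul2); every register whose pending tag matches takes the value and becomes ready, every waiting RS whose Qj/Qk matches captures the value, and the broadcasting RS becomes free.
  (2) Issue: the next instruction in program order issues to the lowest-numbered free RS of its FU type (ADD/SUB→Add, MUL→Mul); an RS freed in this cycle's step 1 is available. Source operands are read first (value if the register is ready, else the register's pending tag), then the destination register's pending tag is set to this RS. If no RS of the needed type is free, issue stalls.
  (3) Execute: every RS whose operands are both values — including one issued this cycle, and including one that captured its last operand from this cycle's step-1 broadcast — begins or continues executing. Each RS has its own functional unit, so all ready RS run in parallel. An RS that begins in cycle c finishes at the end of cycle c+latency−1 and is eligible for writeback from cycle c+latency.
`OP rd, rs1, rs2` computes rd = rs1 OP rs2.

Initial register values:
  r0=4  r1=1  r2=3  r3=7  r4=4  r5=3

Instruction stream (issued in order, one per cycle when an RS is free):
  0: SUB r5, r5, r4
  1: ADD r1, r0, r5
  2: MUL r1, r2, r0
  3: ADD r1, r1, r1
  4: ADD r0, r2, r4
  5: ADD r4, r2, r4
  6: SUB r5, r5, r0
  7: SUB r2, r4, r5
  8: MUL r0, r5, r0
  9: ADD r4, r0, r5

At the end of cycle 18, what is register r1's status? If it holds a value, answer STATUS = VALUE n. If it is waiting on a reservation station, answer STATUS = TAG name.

STATUS = VALUE 24

c1: issue SUB r5<-Add1 | r0:4,r1:1,r2:3,r3:7,r4:4,r5:Add1
c2: issue ADD r1<-Add2 | r0:4,r1:Add2,r2:3,r3:7,r4:4,r5:Add1
c3: issue MUL r1<-Mul1 | r0:4,r1:Mul1,r2:3,r3:7,r4:4,r5:Add1
c4: CDB Add1=-1; issue ADD r1<-Add1 | r0:4,r1:Add1,r2:3,r3:7,r4:4,r5:-1
c5: issue ADD r0<-Add3 | r0:Add3,r1:Add1,r2:3,r3:7,r4:4,r5:-1
c6: stall | r0:Add3,r1:Add1,r2:3,r3:7,r4:4,r5:-1
c7: CDB Add2=3; issue ADD r4<-Add2 | r0:Add3,r1:Add1,r2:3,r3:7,r4:Add2,r5:-1
c8: CDB Add3=7; issue SUB r5<-Add3 | r0:7,r1:Add1,r2:3,r3:7,r4:Add2,r5:Add3
c9: CDB Mul1=12; stall | r0:7,r1:Add1,r2:3,r3:7,r4:Add2,r5:Add3
c10: CDB Add2=7; issue SUB r2<-Add2 | r0:7,r1:Add1,r2:Add2,r3:7,r4:7,r5:Add3
c11: CDB Add3=-8; issue MUL r0<-Mul1 | r0:Mul1,r1:Add1,r2:Add2,r3:7,r4:7,r5:-8
c12: CDB Add1=24; issue ADD r4<-Add1 | r0:Mul1,r1:24,r2:Add2,r3:7,r4:Add1,r5:-8
c13: - | r0:Mul1,r1:24,r2:Add2,r3:7,r4:Add1,r5:-8
c14: CDB Add2=15 | r0:Mul1,r1:24,r2:15,r3:7,r4:Add1,r5:-8
c15: - | r0:Mul1,r1:24,r2:15,r3:7,r4:Add1,r5:-8
c16: CDB Mul1=-56 | r0:-56,r1:24,r2:15,r3:7,r4:Add1,r5:-8
c17: - | r0:-56,r1:24,r2:15,r3:7,r4:Add1,r5:-8
c18: - | r0:-56,r1:24,r2:15,r3:7,r4:Add1,r5:-8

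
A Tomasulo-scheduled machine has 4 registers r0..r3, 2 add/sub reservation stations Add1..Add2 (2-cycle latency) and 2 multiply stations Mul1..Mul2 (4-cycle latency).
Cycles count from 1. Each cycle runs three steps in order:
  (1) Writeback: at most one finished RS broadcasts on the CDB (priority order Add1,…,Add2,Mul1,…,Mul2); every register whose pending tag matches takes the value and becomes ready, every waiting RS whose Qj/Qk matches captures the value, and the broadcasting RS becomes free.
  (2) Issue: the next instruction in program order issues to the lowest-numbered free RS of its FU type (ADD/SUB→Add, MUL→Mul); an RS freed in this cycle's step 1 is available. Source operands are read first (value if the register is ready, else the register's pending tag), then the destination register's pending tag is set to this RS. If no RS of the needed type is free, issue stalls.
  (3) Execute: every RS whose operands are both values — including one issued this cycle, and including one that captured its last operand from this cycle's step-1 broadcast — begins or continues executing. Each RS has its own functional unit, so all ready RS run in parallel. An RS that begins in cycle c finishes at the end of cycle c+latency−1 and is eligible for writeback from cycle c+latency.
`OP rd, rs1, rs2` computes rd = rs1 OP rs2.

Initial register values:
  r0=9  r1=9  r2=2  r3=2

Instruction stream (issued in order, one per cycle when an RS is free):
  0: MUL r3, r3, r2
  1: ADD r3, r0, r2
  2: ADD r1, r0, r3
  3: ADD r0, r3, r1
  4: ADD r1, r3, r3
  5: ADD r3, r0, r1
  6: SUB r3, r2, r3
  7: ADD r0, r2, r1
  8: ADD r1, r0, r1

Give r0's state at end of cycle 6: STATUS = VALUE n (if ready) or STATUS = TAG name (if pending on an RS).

  c1: issue MUL r3<-Mul1  regs: r0:9,r1:9,r2:2,r3:Mul1
  c2: issue ADD r3<-Add1  regs: r0:9,r1:9,r2:2,r3:Add1
  c3: issue ADD r1<-Add2  regs: r0:9,r1:Add2,r2:2,r3:Add1
  c4: CDB Add1=11; issue ADD r0<-Add1  regs: r0:Add1,r1:Add2,r2:2,r3:11
  c5: CDB Mul1=4; stall  regs: r0:Add1,r1:Add2,r2:2,r3:11
  c6: CDB Add2=20; issue ADD r1<-Add2  regs: r0:Add1,r1:Add2,r2:2,r3:11

STATUS = TAG Add1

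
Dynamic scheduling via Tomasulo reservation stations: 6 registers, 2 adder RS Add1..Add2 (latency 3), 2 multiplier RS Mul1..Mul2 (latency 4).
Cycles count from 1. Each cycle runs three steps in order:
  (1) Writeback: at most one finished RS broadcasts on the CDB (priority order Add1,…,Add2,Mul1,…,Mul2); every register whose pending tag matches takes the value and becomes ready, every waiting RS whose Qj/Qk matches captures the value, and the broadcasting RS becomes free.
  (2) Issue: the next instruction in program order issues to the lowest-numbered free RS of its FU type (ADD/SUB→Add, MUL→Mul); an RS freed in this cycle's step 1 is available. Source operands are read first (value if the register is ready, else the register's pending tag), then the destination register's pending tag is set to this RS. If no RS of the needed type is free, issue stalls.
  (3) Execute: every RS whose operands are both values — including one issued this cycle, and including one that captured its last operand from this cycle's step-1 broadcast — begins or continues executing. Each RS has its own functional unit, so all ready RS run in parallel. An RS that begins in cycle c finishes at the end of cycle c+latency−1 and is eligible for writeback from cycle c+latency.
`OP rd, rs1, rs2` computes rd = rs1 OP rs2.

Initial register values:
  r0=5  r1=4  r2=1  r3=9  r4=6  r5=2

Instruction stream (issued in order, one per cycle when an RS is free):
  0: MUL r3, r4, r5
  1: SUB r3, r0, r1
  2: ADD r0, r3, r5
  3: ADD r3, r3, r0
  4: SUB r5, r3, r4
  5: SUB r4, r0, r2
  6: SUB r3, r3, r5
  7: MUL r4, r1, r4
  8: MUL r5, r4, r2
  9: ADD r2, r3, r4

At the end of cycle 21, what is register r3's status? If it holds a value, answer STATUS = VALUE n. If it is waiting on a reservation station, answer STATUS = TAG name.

  c1: issue MUL r3<-Mul1  regs: r0:5,r1:4,r2:1,r3:Mul1,r4:6,r5:2
  c2: issue SUB r3<-Add1  regs: r0:5,r1:4,r2:1,r3:Add1,r4:6,r5:2
  c3: issue ADD r0<-Add2  regs: r0:Add2,r1:4,r2:1,r3:Add1,r4:6,r5:2
  c4: stall  regs: r0:Add2,r1:4,r2:1,r3:Add1,r4:6,r5:2
  c5: CDB Add1=1; issue ADD r3<-Add1  regs: r0:Add2,r1:4,r2:1,r3:Add1,r4:6,r5:2
  c6: CDB Mul1=12; stall  regs: r0:Add2,r1:4,r2:1,r3:Add1,r4:6,r5:2
  c7: stall  regs: r0:Add2,r1:4,r2:1,r3:Add1,r4:6,r5:2
  c8: CDB Add2=3; issue SUB r5<-Add2  regs: r0:3,r1:4,r2:1,r3:Add1,r4:6,r5:Add2
  c9: stall  regs: r0:3,r1:4,r2:1,r3:Add1,r4:6,r5:Add2
  c10: stall  regs: r0:3,r1:4,r2:1,r3:Add1,r4:6,r5:Add2
  c11: CDB Add1=4; issue SUB r4<-Add1  regs: r0:3,r1:4,r2:1,r3:4,r4:Add1,r5:Add2
  c12: stall  regs: r0:3,r1:4,r2:1,r3:4,r4:Add1,r5:Add2
  c13: stall  regs: r0:3,r1:4,r2:1,r3:4,r4:Add1,r5:Add2
  c14: CDB Add1=2; issue SUB r3<-Add1  regs: r0:3,r1:4,r2:1,r3:Add1,r4:2,r5:Add2
  c15: CDB Add2=-2; issue MUL r4<-Mul1  regs: r0:3,r1:4,r2:1,r3:Add1,r4:Mul1,r5:-2
  c16: issue MUL r5<-Mul2  regs: r0:3,r1:4,r2:1,r3:Add1,r4:Mul1,r5:Mul2
  c17: issue ADD r2<-Add2  regs: r0:3,r1:4,r2:Add2,r3:Add1,r4:Mul1,r5:Mul2
  c18: CDB Add1=6  regs: r0:3,r1:4,r2:Add2,r3:6,r4:Mul1,r5:Mul2
  c19: CDB Mul1=8  regs: r0:3,r1:4,r2:Add2,r3:6,r4:8,r5:Mul2
  c20: -  regs: r0:3,r1:4,r2:Add2,r3:6,r4:8,r5:Mul2
  c21: -  regs: r0:3,r1:4,r2:Add2,r3:6,r4:8,r5:Mul2

STATUS = VALUE 6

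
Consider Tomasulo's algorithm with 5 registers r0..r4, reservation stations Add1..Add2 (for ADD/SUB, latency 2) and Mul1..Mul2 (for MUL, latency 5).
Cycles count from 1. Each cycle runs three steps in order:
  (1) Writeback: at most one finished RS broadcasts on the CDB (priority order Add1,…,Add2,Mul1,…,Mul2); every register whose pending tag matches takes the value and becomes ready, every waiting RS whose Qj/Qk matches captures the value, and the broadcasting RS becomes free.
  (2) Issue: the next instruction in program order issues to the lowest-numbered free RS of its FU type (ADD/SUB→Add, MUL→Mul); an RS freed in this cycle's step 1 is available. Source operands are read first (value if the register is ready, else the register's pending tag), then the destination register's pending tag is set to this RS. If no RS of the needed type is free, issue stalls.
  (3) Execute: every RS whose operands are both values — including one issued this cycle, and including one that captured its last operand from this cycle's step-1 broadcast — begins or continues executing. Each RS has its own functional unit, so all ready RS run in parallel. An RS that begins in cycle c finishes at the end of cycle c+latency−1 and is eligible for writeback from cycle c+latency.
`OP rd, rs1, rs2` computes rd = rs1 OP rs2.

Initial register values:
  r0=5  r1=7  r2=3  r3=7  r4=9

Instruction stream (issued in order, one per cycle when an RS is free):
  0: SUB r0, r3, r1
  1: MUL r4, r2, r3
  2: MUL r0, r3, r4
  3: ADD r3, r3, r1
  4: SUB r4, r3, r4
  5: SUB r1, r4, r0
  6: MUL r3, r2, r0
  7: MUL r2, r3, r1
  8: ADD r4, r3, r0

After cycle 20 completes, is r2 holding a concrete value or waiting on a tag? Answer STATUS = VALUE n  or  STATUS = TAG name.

STATUS = TAG Mul2

cycle 1: issue SUB r0<-Add1 // r0:Add1,r1:7,r2:3,r3:7,r4:9
cycle 2: issue MUL r4<-Mul1 // r0:Add1,r1:7,r2:3,r3:7,r4:Mul1
cycle 3: CDB Add1=0; issue MUL r0<-Mul2 // r0:Mul2,r1:7,r2:3,r3:7,r4:Mul1
cycle 4: issue ADD r3<-Add1 // r0:Mul2,r1:7,r2:3,r3:Add1,r4:Mul1
cycle 5: issue SUB r4<-Add2 // r0:Mul2,r1:7,r2:3,r3:Add1,r4:Add2
cycle 6: CDB Add1=14; issue SUB r1<-Add1 // r0:Mul2,r1:Add1,r2:3,r3:14,r4:Add2
cycle 7: CDB Mul1=21; issue MUL r3<-Mul1 // r0:Mul2,r1:Add1,r2:3,r3:Mul1,r4:Add2
cycle 8: stall // r0:Mul2,r1:Add1,r2:3,r3:Mul1,r4:Add2
cycle 9: CDB Add2=-7; stall // r0:Mul2,r1:Add1,r2:3,r3:Mul1,r4:-7
cycle 10: stall // r0:Mul2,r1:Add1,r2:3,r3:Mul1,r4:-7
cycle 11: stall // r0:Mul2,r1:Add1,r2:3,r3:Mul1,r4:-7
cycle 12: CDB Mul2=147; issue MUL r2<-Mul2 // r0:147,r1:Add1,r2:Mul2,r3:Mul1,r4:-7
cycle 13: issue ADD r4<-Add2 // r0:147,r1:Add1,r2:Mul2,r3:Mul1,r4:Add2
cycle 14: CDB Add1=-154 // r0:147,r1:-154,r2:Mul2,r3:Mul1,r4:Add2
cycle 15: - // r0:147,r1:-154,r2:Mul2,r3:Mul1,r4:Add2
cycle 16: - // r0:147,r1:-154,r2:Mul2,r3:Mul1,r4:Add2
cycle 17: CDB Mul1=441 // r0:147,r1:-154,r2:Mul2,r3:441,r4:Add2
cycle 18: - // r0:147,r1:-154,r2:Mul2,r3:441,r4:Add2
cycle 19: CDB Add2=588 // r0:147,r1:-154,r2:Mul2,r3:441,r4:588
cycle 20: - // r0:147,r1:-154,r2:Mul2,r3:441,r4:588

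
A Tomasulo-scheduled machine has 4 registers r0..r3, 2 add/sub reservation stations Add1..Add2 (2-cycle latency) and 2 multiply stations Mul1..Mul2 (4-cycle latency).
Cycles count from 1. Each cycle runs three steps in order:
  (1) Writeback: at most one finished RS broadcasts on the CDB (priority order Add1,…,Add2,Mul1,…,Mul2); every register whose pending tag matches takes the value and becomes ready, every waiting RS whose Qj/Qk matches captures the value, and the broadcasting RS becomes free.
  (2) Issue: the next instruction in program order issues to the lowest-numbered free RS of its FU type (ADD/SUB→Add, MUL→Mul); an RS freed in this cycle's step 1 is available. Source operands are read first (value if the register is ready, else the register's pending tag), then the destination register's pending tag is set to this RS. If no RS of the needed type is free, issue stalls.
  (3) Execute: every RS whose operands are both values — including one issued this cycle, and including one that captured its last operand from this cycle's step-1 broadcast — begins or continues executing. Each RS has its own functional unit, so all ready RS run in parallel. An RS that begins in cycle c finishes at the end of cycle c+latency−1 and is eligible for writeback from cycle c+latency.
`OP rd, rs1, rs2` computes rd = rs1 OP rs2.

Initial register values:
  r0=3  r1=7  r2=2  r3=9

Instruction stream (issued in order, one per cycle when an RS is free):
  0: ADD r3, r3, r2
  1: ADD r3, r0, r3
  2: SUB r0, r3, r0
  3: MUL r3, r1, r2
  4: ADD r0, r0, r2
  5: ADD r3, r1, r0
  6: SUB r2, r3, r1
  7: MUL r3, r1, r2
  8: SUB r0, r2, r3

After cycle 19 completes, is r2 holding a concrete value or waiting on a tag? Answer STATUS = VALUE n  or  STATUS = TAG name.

c1: issue ADD r3<-Add1 | r0:3,r1:7,r2:2,r3:Add1
c2: issue ADD r3<-Add2 | r0:3,r1:7,r2:2,r3:Add2
c3: CDB Add1=11; issue SUB r0<-Add1 | r0:Add1,r1:7,r2:2,r3:Add2
c4: issue MUL r3<-Mul1 | r0:Add1,r1:7,r2:2,r3:Mul1
c5: CDB Add2=14; issue ADD r0<-Add2 | r0:Add2,r1:7,r2:2,r3:Mul1
c6: stall | r0:Add2,r1:7,r2:2,r3:Mul1
c7: CDB Add1=11; issue ADD r3<-Add1 | r0:Add2,r1:7,r2:2,r3:Add1
c8: CDB Mul1=14; stall | r0:Add2,r1:7,r2:2,r3:Add1
c9: CDB Add2=13; issue SUB r2<-Add2 | r0:13,r1:7,r2:Add2,r3:Add1
c10: issue MUL r3<-Mul1 | r0:13,r1:7,r2:Add2,r3:Mul1
c11: CDB Add1=20; issue SUB r0<-Add1 | r0:Add1,r1:7,r2:Add2,r3:Mul1
c12: - | r0:Add1,r1:7,r2:Add2,r3:Mul1
c13: CDB Add2=13 | r0:Add1,r1:7,r2:13,r3:Mul1
c14: - | r0:Add1,r1:7,r2:13,r3:Mul1
c15: - | r0:Add1,r1:7,r2:13,r3:Mul1
c16: - | r0:Add1,r1:7,r2:13,r3:Mul1
c17: CDB Mul1=91 | r0:Add1,r1:7,r2:13,r3:91
c18: - | r0:Add1,r1:7,r2:13,r3:91
c19: CDB Add1=-78 | r0:-78,r1:7,r2:13,r3:91

STATUS = VALUE 13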